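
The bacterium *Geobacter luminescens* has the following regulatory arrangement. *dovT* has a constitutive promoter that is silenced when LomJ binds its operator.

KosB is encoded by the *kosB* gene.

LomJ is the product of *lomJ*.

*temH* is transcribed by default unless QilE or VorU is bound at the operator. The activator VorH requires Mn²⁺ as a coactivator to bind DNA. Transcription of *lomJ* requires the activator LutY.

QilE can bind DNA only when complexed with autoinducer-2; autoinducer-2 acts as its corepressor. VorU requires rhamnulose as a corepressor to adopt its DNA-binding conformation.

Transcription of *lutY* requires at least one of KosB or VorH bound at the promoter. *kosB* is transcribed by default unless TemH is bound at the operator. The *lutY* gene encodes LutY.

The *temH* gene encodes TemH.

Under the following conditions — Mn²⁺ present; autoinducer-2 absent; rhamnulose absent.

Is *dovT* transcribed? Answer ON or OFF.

Autoinducer-2 is absent, so QilE is inactive.
Rhamnulose is absent, so VorU is inactive.
With no repressor bound, *temH* is transcribed.
So TemH is produced and active.
With repressor TemH bound, *kosB* is not transcribed.
So KosB is not produced.
Mn²⁺ is present, so VorH is active.
Activator VorH is present, so *lutY* is transcribed.
So LutY is produced and active.
No repressor is bound and LutY is active, so *lomJ* is transcribed.
So LomJ is produced and active.
With repressor LomJ bound, *dovT* is not transcribed.

OFF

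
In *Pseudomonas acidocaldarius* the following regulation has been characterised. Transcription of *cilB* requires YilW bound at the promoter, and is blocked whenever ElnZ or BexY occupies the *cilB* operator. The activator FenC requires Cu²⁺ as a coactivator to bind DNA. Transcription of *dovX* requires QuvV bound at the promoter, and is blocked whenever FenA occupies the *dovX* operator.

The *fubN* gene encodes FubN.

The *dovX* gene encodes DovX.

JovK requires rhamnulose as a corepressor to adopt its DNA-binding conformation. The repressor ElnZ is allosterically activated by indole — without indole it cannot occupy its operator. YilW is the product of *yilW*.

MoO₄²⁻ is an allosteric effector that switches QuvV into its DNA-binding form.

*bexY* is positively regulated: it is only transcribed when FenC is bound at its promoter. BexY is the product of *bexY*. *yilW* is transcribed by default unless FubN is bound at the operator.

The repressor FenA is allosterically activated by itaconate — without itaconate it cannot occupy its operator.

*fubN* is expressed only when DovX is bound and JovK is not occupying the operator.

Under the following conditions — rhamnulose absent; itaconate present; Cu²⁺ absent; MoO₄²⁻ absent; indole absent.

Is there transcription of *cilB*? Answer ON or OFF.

Indole is absent, so ElnZ is inactive.
Cu²⁺ is absent, so FenC is inactive.
Required activator FenC is absent, so *bexY* is not transcribed.
So BexY is not produced.
Itaconate is present, so FenA is active.
MoO₄²⁻ is absent, so QuvV is inactive.
With repressor FenA bound, *dovX* is not transcribed.
So DovX is not produced.
Rhamnulose is absent, so JovK is inactive.
Required activator DovX is absent, so *fubN* is not transcribed.
So FubN is not produced.
With no repressor bound, *yilW* is transcribed.
So YilW is produced and active.
No repressor is bound and YilW is active, so *cilB* is transcribed.

ON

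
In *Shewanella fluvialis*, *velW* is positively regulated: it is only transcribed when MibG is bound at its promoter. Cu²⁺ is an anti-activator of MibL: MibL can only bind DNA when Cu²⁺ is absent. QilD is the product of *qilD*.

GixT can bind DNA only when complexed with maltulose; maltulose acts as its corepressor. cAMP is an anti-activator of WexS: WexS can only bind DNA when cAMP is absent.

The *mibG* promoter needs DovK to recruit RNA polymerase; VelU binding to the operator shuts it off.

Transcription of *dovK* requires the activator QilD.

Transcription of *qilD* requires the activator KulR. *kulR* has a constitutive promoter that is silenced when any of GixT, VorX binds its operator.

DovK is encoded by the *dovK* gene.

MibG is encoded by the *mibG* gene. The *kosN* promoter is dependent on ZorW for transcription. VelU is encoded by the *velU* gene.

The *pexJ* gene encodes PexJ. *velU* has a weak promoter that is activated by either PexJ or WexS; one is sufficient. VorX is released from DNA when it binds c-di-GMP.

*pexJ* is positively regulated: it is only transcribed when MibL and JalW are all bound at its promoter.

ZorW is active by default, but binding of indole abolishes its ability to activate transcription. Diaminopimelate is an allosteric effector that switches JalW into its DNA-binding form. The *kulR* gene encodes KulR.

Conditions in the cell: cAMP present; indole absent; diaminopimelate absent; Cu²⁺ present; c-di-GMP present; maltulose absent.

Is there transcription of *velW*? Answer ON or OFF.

Maltulose is absent, so GixT is inactive.
c-di-GMP is present, so VorX is inactive.
With no repressor bound, *kulR* is transcribed.
So KulR is produced and active.
No repressor is bound and KulR is active, so *qilD* is transcribed.
So QilD is produced and active.
No repressor is bound and QilD is active, so *dovK* is transcribed.
So DovK is produced and active.
Cu²⁺ is present, so MibL is inactive.
Diaminopimelate is absent, so JalW is inactive.
Required activator MibL is absent, so *pexJ* is not transcribed.
So PexJ is not produced.
cAMP is present, so WexS is inactive.
No activator is available at the *velU* promoter, so *velU* is not transcribed.
So VelU is not produced.
No repressor is bound and DovK is active, so *mibG* is transcribed.
So MibG is produced and active.
No repressor is bound and MibG is active, so *velW* is transcribed.

ON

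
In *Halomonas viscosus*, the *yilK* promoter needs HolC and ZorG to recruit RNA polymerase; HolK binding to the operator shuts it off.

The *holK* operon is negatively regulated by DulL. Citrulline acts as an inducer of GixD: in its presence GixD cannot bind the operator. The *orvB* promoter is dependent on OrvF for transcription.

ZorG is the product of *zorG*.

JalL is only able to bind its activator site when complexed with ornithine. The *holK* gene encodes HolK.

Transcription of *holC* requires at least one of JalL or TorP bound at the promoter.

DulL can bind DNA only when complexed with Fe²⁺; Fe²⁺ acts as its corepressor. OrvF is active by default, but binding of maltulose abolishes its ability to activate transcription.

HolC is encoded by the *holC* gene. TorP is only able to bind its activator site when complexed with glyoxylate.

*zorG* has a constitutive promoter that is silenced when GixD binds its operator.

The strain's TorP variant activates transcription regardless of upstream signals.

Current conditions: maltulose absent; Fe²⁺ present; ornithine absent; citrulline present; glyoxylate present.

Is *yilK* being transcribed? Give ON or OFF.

Ornithine is absent, so JalL is inactive.
TorP is constitutively active in this strain.
Activator TorP is present, so *holC* is transcribed.
So HolC is produced and active.
Citrulline is present, so GixD is inactive.
With no repressor bound, *zorG* is transcribed.
So ZorG is produced and active.
Fe²⁺ is present, so DulL is active.
With repressor DulL bound, *holK* is not transcribed.
So HolK is not produced.
No repressor is bound and HolC and ZorG are active, so *yilK* is transcribed.

ON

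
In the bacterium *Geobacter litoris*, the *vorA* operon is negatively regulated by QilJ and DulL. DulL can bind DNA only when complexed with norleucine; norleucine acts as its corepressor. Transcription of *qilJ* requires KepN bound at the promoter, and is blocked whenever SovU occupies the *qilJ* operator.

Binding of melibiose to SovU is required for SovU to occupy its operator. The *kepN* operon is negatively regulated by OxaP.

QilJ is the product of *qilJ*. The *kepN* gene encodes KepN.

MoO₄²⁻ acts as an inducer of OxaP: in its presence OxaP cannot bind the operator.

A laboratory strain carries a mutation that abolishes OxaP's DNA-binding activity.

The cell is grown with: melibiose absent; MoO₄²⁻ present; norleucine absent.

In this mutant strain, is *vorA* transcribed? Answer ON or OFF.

Melibiose is absent, so SovU is inactive.
OxaP is non-functional in this strain, so it has no effect.
With no repressor bound, *kepN* is transcribed.
So KepN is produced and active.
No repressor is bound and KepN is active, so *qilJ* is transcribed.
So QilJ is produced and active.
Norleucine is absent, so DulL is inactive.
With repressor QilJ bound, *vorA* is not transcribed.

OFF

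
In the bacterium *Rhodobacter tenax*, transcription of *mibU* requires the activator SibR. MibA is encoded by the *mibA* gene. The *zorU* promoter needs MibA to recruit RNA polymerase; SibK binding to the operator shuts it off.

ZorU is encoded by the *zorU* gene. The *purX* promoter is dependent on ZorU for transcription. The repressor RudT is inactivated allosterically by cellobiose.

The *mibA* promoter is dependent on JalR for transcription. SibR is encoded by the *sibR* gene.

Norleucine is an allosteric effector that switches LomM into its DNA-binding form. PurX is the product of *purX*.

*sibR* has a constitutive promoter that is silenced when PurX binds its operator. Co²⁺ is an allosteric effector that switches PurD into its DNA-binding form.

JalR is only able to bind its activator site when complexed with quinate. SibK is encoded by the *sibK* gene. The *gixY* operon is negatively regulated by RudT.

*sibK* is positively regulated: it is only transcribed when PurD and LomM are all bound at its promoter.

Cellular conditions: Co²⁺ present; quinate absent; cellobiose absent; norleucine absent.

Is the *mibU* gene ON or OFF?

Co²⁺ is present, so PurD is active.
Norleucine is absent, so LomM is inactive.
Required activator LomM is absent, so *sibK* is not transcribed.
So SibK is not produced.
Quinate is absent, so JalR is inactive.
Required activator JalR is absent, so *mibA* is not transcribed.
So MibA is not produced.
Required activator MibA is absent, so *zorU* is not transcribed.
So ZorU is not produced.
Required activator ZorU is absent, so *purX* is not transcribed.
So PurX is not produced.
With no repressor bound, *sibR* is transcribed.
So SibR is produced and active.
No repressor is bound and SibR is active, so *mibU* is transcribed.

ON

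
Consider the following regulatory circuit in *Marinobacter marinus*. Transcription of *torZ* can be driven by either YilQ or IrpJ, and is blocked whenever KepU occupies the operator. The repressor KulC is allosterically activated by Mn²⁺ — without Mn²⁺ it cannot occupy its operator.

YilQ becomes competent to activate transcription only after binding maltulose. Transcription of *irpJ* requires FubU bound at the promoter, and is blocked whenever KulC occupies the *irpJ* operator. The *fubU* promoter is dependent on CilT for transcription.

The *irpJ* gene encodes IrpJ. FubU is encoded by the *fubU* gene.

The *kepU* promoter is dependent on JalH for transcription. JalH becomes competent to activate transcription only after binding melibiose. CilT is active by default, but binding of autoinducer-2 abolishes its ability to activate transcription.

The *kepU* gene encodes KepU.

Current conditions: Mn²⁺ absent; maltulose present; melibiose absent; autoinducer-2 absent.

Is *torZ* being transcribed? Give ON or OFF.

ON

Maltulose is present, so YilQ is active.
Melibiose is absent, so JalH is inactive.
Required activator JalH is absent, so *kepU* is not transcribed.
So KepU is not produced.
Mn²⁺ is absent, so KulC is inactive.
Autoinducer-2 is absent, so CilT is active.
No repressor is bound and CilT is active, so *fubU* is transcribed.
So FubU is produced and active.
No repressor is bound and FubU is active, so *irpJ* is transcribed.
So IrpJ is produced and active.
Activator YilQ is present, so *torZ* is transcribed.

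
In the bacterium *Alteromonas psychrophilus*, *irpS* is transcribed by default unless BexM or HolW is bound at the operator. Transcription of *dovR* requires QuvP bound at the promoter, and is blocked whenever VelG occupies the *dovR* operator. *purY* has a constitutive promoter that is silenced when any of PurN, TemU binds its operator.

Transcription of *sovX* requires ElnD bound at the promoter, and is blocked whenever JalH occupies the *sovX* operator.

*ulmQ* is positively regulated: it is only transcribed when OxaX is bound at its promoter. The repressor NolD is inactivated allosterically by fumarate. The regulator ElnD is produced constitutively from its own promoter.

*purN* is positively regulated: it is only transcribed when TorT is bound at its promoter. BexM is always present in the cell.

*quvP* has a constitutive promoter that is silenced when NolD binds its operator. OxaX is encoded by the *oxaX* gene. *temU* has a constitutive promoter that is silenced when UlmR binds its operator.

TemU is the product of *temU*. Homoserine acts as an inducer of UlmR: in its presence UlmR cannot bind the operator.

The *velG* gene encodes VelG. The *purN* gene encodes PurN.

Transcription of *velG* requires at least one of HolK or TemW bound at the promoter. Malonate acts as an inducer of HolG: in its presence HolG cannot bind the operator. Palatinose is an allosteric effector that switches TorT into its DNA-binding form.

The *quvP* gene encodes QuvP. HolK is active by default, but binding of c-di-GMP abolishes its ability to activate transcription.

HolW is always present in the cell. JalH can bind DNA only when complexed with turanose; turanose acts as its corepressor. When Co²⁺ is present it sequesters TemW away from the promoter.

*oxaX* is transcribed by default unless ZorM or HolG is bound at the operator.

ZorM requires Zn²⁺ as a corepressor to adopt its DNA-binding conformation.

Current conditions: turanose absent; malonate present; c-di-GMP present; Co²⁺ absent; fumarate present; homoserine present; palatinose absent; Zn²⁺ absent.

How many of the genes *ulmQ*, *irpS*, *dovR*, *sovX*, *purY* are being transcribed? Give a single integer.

Zn²⁺ is absent, so ZorM is inactive.
Malonate is present, so HolG is inactive.
With no repressor bound, *oxaX* is transcribed.
So OxaX is produced and active.
No repressor is bound and OxaX is active, so *ulmQ* is transcribed.
→ *ulmQ* is ON.
BexM is produced constitutively and is active.
HolW is produced constitutively and is active.
With repressor BexM bound, *irpS* is not transcribed.
→ *irpS* is OFF.
Fumarate is present, so NolD is inactive.
With no repressor bound, *quvP* is transcribed.
So QuvP is produced and active.
c-di-GMP is present, so HolK is inactive.
Co²⁺ is absent, so TemW is active.
Activator TemW is present, so *velG* is transcribed.
So VelG is produced and active.
With repressor VelG bound, *dovR* is not transcribed.
→ *dovR* is OFF.
ElnD is produced constitutively and is active.
Turanose is absent, so JalH is inactive.
No repressor is bound and ElnD is active, so *sovX* is transcribed.
→ *sovX* is ON.
Palatinose is absent, so TorT is inactive.
Required activator TorT is absent, so *purN* is not transcribed.
So PurN is not produced.
Homoserine is present, so UlmR is inactive.
With no repressor bound, *temU* is transcribed.
So TemU is produced and active.
With repressor TemU bound, *purY* is not transcribed.
→ *purY* is OFF.
2 of the 5 genes are transcribed.

2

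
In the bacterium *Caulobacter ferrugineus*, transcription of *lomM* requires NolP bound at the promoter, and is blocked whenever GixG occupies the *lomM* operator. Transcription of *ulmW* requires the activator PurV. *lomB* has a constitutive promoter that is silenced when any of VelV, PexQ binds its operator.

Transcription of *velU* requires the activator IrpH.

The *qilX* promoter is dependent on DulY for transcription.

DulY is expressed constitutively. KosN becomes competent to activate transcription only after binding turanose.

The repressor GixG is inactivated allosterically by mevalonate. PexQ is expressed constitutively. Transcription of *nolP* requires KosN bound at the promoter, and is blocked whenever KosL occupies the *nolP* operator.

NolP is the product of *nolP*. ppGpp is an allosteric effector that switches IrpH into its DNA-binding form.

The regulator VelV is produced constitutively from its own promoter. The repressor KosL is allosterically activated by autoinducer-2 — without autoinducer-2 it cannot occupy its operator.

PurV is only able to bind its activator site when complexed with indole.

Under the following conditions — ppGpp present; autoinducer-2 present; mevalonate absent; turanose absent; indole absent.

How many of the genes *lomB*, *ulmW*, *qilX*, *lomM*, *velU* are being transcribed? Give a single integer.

2

VelV is produced constitutively and is active.
PexQ is produced constitutively and is active.
With repressor VelV bound, *lomB* is not transcribed.
→ *lomB* is OFF.
Indole is absent, so PurV is inactive.
Required activator PurV is absent, so *ulmW* is not transcribed.
→ *ulmW* is OFF.
DulY is produced constitutively and is active.
No repressor is bound and DulY is active, so *qilX* is transcribed.
→ *qilX* is ON.
Autoinducer-2 is present, so KosL is active.
Turanose is absent, so KosN is inactive.
With repressor KosL bound, *nolP* is not transcribed.
So NolP is not produced.
Mevalonate is absent, so GixG is active.
With repressor GixG bound, *lomM* is not transcribed.
→ *lomM* is OFF.
ppGpp is present, so IrpH is active.
No repressor is bound and IrpH is active, so *velU* is transcribed.
→ *velU* is ON.
2 of the 5 genes are transcribed.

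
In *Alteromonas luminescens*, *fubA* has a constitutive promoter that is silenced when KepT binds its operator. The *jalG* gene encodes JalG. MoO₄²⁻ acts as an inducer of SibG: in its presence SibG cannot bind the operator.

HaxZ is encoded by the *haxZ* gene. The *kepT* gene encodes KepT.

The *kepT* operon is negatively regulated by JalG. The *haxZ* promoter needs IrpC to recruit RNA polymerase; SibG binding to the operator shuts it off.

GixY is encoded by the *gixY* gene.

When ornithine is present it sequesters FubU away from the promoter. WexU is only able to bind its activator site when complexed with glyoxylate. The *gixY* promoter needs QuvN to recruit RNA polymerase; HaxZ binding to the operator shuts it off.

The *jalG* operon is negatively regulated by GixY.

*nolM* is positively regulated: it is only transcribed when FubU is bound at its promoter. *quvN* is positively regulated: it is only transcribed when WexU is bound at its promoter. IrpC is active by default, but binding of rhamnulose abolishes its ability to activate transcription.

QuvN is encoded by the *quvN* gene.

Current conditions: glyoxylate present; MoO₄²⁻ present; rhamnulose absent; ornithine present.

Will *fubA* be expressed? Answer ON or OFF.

Rhamnulose is absent, so IrpC is active.
MoO₄²⁻ is present, so SibG is inactive.
No repressor is bound and IrpC is active, so *haxZ* is transcribed.
So HaxZ is produced and active.
Glyoxylate is present, so WexU is active.
No repressor is bound and WexU is active, so *quvN* is transcribed.
So QuvN is produced and active.
With repressor HaxZ bound, *gixY* is not transcribed.
So GixY is not produced.
With no repressor bound, *jalG* is transcribed.
So JalG is produced and active.
With repressor JalG bound, *kepT* is not transcribed.
So KepT is not produced.
With no repressor bound, *fubA* is transcribed.

ON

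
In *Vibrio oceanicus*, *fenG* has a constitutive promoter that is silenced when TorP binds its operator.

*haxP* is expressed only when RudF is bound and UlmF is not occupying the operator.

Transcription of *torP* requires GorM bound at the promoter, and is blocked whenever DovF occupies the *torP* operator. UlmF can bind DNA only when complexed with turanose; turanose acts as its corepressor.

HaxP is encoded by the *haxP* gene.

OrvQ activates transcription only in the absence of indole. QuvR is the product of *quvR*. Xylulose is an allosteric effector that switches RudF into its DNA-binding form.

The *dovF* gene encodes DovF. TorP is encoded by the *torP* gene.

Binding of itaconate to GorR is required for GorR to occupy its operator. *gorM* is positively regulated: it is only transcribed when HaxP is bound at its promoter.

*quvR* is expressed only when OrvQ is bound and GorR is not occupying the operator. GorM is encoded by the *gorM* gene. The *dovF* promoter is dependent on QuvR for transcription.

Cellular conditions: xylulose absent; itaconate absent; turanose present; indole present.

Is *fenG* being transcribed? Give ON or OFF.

ON

Indole is present, so OrvQ is inactive.
Itaconate is absent, so GorR is inactive.
Required activator OrvQ is absent, so *quvR* is not transcribed.
So QuvR is not produced.
Required activator QuvR is absent, so *dovF* is not transcribed.
So DovF is not produced.
Xylulose is absent, so RudF is inactive.
Turanose is present, so UlmF is active.
With repressor UlmF bound, *haxP* is not transcribed.
So HaxP is not produced.
Required activator HaxP is absent, so *gorM* is not transcribed.
So GorM is not produced.
Required activator GorM is absent, so *torP* is not transcribed.
So TorP is not produced.
With no repressor bound, *fenG* is transcribed.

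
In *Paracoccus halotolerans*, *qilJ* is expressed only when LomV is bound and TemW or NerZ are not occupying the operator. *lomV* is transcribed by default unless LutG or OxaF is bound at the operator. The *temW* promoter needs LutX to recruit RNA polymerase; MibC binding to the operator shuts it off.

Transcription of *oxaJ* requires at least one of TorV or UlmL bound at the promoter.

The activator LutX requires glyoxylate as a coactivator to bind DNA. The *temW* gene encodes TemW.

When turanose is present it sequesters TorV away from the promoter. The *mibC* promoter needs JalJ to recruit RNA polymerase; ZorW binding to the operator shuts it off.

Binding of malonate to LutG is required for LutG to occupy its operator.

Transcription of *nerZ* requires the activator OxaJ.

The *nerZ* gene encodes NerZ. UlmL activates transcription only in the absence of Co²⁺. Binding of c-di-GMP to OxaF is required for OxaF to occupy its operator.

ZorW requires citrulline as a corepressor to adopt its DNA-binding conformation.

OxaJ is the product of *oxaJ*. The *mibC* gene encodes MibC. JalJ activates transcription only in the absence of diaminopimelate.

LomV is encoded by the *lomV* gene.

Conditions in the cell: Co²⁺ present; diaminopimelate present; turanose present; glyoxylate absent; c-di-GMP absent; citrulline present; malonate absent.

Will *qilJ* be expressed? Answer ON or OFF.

Citrulline is present, so ZorW is active.
Diaminopimelate is present, so JalJ is inactive.
With repressor ZorW bound, *mibC* is not transcribed.
So MibC is not produced.
Glyoxylate is absent, so LutX is inactive.
Required activator LutX is absent, so *temW* is not transcribed.
So TemW is not produced.
Turanose is present, so TorV is inactive.
Co²⁺ is present, so UlmL is inactive.
No activator is available at the *oxaJ* promoter, so *oxaJ* is not transcribed.
So OxaJ is not produced.
Required activator OxaJ is absent, so *nerZ* is not transcribed.
So NerZ is not produced.
Malonate is absent, so LutG is inactive.
c-di-GMP is absent, so OxaF is inactive.
With no repressor bound, *lomV* is transcribed.
So LomV is produced and active.
No repressor is bound and LomV is active, so *qilJ* is transcribed.

ON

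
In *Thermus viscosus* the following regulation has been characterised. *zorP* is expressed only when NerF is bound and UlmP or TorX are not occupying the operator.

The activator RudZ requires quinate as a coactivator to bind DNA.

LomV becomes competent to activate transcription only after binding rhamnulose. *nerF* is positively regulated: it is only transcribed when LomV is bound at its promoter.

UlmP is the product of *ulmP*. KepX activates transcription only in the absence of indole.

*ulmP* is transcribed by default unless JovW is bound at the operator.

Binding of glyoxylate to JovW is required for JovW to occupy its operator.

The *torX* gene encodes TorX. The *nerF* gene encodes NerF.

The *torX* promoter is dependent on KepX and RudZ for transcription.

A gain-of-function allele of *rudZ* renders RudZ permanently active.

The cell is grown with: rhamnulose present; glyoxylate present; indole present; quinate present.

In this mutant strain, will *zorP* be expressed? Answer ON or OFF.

ON

Rhamnulose is present, so LomV is active.
No repressor is bound and LomV is active, so *nerF* is transcribed.
So NerF is produced and active.
Glyoxylate is present, so JovW is active.
With repressor JovW bound, *ulmP* is not transcribed.
So UlmP is not produced.
Indole is present, so KepX is inactive.
RudZ is constitutively active in this strain.
Required activator KepX is absent, so *torX* is not transcribed.
So TorX is not produced.
No repressor is bound and NerF is active, so *zorP* is transcribed.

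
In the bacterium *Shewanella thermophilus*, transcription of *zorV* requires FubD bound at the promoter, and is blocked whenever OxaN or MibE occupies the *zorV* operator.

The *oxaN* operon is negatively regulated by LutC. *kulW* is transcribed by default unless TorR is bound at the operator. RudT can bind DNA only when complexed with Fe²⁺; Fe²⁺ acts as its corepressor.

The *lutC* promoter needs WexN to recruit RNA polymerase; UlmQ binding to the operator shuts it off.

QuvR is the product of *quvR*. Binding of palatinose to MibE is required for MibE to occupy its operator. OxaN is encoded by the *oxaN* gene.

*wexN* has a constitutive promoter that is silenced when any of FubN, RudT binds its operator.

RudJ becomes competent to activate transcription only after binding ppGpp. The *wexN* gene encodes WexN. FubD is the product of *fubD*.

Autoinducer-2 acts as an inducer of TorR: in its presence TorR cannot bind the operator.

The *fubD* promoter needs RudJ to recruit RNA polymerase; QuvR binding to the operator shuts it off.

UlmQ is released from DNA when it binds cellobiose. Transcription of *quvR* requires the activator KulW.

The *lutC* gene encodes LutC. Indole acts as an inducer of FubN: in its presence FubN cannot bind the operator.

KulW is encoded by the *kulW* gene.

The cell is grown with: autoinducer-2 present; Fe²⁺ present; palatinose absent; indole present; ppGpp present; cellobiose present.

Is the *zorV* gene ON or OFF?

OFF

Cellobiose is present, so UlmQ is inactive.
Indole is present, so FubN is inactive.
Fe²⁺ is present, so RudT is active.
With repressor RudT bound, *wexN* is not transcribed.
So WexN is not produced.
Required activator WexN is absent, so *lutC* is not transcribed.
So LutC is not produced.
With no repressor bound, *oxaN* is transcribed.
So OxaN is produced and active.
ppGpp is present, so RudJ is active.
Autoinducer-2 is present, so TorR is inactive.
With no repressor bound, *kulW* is transcribed.
So KulW is produced and active.
No repressor is bound and KulW is active, so *quvR* is transcribed.
So QuvR is produced and active.
With repressor QuvR bound, *fubD* is not transcribed.
So FubD is not produced.
Palatinose is absent, so MibE is inactive.
With repressor OxaN bound, *zorV* is not transcribed.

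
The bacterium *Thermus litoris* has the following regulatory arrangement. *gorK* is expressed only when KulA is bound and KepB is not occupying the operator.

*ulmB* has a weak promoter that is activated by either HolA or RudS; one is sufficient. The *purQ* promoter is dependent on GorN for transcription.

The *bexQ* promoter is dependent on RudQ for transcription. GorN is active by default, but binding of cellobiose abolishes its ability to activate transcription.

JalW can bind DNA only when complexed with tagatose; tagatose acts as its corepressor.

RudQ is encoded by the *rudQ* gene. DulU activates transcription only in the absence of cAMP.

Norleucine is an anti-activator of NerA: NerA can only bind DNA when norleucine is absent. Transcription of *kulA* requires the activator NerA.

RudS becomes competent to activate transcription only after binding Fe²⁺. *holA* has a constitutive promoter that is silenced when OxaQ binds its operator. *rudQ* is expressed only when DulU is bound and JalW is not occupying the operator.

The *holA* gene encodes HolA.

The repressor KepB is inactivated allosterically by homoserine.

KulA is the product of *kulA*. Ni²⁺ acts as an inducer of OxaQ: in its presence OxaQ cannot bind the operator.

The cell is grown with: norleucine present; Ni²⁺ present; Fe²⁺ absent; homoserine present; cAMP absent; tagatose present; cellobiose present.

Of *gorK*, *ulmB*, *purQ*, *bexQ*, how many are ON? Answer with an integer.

1

Homoserine is present, so KepB is inactive.
Norleucine is present, so NerA is inactive.
Required activator NerA is absent, so *kulA* is not transcribed.
So KulA is not produced.
Required activator KulA is absent, so *gorK* is not transcribed.
→ *gorK* is OFF.
Ni²⁺ is present, so OxaQ is inactive.
With no repressor bound, *holA* is transcribed.
So HolA is produced and active.
Fe²⁺ is absent, so RudS is inactive.
Activator HolA is present, so *ulmB* is transcribed.
→ *ulmB* is ON.
Cellobiose is present, so GorN is inactive.
Required activator GorN is absent, so *purQ* is not transcribed.
→ *purQ* is OFF.
Tagatose is present, so JalW is active.
cAMP is absent, so DulU is active.
With repressor JalW bound, *rudQ* is not transcribed.
So RudQ is not produced.
Required activator RudQ is absent, so *bexQ* is not transcribed.
→ *bexQ* is OFF.
1 of the 4 genes is transcribed.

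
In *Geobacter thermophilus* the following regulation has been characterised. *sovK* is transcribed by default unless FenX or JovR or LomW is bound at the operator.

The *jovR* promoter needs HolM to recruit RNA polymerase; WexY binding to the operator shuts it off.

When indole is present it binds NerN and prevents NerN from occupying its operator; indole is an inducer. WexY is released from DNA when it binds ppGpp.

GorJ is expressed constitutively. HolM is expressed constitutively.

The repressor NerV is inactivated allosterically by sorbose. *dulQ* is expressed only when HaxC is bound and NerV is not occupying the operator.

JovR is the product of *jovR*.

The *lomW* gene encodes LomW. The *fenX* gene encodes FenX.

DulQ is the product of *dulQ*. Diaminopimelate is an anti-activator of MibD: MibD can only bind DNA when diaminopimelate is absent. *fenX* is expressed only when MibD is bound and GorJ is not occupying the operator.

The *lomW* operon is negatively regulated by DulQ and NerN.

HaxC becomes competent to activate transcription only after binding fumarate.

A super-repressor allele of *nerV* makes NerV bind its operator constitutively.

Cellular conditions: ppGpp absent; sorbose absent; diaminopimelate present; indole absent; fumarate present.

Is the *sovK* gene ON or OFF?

ON

Diaminopimelate is present, so MibD is inactive.
GorJ is produced constitutively and is active.
With repressor GorJ bound, *fenX* is not transcribed.
So FenX is not produced.
HolM is produced constitutively and is active.
ppGpp is absent, so WexY is active.
With repressor WexY bound, *jovR* is not transcribed.
So JovR is not produced.
Fumarate is present, so HaxC is active.
NerV is constitutively active in this strain.
With repressor NerV bound, *dulQ* is not transcribed.
So DulQ is not produced.
Indole is absent, so NerN is active.
With repressor NerN bound, *lomW* is not transcribed.
So LomW is not produced.
With no repressor bound, *sovK* is transcribed.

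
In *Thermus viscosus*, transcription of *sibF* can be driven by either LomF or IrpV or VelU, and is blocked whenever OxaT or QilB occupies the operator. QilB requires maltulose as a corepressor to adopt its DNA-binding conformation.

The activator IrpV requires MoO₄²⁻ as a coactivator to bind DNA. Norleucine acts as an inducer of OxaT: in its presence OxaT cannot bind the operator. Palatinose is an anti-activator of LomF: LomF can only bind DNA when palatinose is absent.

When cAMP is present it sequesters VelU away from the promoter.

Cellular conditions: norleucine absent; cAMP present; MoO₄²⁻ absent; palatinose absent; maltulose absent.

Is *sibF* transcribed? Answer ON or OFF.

Palatinose is absent, so LomF is active.
Norleucine is absent, so OxaT is active.
Maltulose is absent, so QilB is inactive.
MoO₄²⁻ is absent, so IrpV is inactive.
cAMP is present, so VelU is inactive.
With repressor OxaT bound, *sibF* is not transcribed.

OFF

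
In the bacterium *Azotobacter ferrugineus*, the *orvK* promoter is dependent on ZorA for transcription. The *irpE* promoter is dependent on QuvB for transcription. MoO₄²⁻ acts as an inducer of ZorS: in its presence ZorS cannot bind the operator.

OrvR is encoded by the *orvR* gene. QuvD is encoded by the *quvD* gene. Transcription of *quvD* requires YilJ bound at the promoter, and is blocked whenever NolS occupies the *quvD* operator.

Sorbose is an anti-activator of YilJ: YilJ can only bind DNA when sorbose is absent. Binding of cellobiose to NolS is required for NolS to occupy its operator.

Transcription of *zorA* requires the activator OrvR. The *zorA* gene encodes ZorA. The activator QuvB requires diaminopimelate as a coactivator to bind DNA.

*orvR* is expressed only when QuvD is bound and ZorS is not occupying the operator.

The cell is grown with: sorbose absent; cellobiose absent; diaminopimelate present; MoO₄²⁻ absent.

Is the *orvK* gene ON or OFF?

OFF

Cellobiose is absent, so NolS is inactive.
Sorbose is absent, so YilJ is active.
No repressor is bound and YilJ is active, so *quvD* is transcribed.
So QuvD is produced and active.
MoO₄²⁻ is absent, so ZorS is active.
With repressor ZorS bound, *orvR* is not transcribed.
So OrvR is not produced.
Required activator OrvR is absent, so *zorA* is not transcribed.
So ZorA is not produced.
Required activator ZorA is absent, so *orvK* is not transcribed.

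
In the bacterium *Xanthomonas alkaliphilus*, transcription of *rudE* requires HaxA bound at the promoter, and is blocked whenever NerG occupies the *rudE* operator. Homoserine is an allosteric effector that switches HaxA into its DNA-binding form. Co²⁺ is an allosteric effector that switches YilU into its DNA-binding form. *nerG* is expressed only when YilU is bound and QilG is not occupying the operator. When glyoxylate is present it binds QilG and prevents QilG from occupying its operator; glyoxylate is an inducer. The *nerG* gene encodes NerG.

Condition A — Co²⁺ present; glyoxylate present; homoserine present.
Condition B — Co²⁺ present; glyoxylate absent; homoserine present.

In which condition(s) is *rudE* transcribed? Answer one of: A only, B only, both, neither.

B only

Condition A:
Co²⁺ is present, so YilU is active.
Glyoxylate is present, so QilG is inactive.
No repressor is bound and YilU is active, so *nerG* is transcribed.
So NerG is produced and active.
Homoserine is present, so HaxA is active.
With repressor NerG bound, *rudE* is not transcribed.
→ *rudE* is OFF in A.
Condition B:
Co²⁺ is present, so YilU is active.
Glyoxylate is absent, so QilG is active.
With repressor QilG bound, *nerG* is not transcribed.
So NerG is not produced.
Homoserine is present, so HaxA is active.
No repressor is bound and HaxA is active, so *rudE* is transcribed.
→ *rudE* is ON in B.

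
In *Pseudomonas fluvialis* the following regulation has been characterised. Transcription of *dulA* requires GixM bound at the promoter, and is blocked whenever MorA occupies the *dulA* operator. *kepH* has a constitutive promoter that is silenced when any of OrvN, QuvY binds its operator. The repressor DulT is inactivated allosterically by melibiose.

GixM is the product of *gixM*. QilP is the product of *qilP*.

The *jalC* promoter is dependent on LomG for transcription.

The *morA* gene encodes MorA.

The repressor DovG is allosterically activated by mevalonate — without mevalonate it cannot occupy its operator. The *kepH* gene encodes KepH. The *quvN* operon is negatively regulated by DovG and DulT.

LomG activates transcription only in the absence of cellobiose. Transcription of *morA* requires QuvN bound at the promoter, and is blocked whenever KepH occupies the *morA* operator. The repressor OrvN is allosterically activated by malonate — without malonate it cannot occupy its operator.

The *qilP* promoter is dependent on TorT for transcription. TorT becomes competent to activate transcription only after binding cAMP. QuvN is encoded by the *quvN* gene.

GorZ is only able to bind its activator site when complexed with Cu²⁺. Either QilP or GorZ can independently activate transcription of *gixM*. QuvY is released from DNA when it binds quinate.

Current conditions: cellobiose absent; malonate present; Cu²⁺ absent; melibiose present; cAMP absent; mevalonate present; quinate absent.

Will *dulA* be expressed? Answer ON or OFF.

Malonate is present, so OrvN is active.
Quinate is absent, so QuvY is active.
With repressor OrvN bound, *kepH* is not transcribed.
So KepH is not produced.
Mevalonate is present, so DovG is active.
Melibiose is present, so DulT is inactive.
With repressor DovG bound, *quvN* is not transcribed.
So QuvN is not produced.
Required activator QuvN is absent, so *morA* is not transcribed.
So MorA is not produced.
cAMP is absent, so TorT is inactive.
Required activator TorT is absent, so *qilP* is not transcribed.
So QilP is not produced.
Cu²⁺ is absent, so GorZ is inactive.
No activator is available at the *gixM* promoter, so *gixM* is not transcribed.
So GixM is not produced.
Required activator GixM is absent, so *dulA* is not transcribed.

OFF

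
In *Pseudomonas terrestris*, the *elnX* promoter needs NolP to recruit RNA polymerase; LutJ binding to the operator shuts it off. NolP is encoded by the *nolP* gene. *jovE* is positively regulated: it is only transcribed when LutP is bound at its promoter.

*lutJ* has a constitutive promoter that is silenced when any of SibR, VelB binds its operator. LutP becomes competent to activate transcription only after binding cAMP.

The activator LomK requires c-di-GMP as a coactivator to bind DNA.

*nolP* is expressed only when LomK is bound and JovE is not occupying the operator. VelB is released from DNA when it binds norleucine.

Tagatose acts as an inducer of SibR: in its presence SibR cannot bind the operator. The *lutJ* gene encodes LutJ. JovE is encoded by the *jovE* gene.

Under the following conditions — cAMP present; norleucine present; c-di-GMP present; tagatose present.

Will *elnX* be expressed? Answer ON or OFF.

OFF

c-di-GMP is present, so LomK is active.
cAMP is present, so LutP is active.
No repressor is bound and LutP is active, so *jovE* is transcribed.
So JovE is produced and active.
With repressor JovE bound, *nolP* is not transcribed.
So NolP is not produced.
Tagatose is present, so SibR is inactive.
Norleucine is present, so VelB is inactive.
With no repressor bound, *lutJ* is transcribed.
So LutJ is produced and active.
With repressor LutJ bound, *elnX* is not transcribed.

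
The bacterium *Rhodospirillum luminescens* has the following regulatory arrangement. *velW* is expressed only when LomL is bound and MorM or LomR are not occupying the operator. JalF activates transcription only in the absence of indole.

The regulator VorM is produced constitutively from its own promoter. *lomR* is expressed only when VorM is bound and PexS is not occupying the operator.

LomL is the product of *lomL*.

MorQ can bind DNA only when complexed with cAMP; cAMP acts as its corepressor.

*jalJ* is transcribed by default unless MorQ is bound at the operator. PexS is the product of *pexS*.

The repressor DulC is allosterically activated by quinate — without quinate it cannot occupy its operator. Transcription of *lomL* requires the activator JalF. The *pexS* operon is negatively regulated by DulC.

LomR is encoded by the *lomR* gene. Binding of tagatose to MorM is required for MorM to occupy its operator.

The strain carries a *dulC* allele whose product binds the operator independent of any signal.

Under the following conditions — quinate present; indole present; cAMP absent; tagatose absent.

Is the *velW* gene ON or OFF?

OFF

Indole is present, so JalF is inactive.
Required activator JalF is absent, so *lomL* is not transcribed.
So LomL is not produced.
Tagatose is absent, so MorM is inactive.
DulC is constitutively active in this strain.
With repressor DulC bound, *pexS* is not transcribed.
So PexS is not produced.
VorM is produced constitutively and is active.
No repressor is bound and VorM is active, so *lomR* is transcribed.
So LomR is produced and active.
With repressor LomR bound, *velW* is not transcribed.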